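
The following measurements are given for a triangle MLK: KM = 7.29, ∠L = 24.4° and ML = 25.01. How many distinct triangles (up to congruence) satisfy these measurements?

0

ML·sin L = 25.01·sin(24.4°) ≈ 10.33.
Since KM = 7.29 < 10.33 = ML sin L, no triangle exists.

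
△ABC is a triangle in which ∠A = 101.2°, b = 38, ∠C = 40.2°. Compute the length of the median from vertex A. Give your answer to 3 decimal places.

m_A ≈ 24.542

The third angle is ∠B = 180° − ∠C − ∠A = 38.60°.
Law of sines: a = b·sin A/sin B ≈ 59.749.
Law of sines: c = b·sin C/sin B ≈ 39.314.
Median from A: ½√(2·b² + 2·c² − a²) ≈ 24.542.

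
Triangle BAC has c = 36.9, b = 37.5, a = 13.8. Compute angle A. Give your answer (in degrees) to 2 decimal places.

21.36

By the law of cosines, cos A = (c² + b² − a²) / (2·c·b) ≈ 0.93132, so ∠A ≈ 21.36°.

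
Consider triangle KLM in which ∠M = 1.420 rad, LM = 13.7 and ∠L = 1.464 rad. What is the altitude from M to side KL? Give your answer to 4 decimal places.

13.6219

The third angle is ∠K = π − ∠L − ∠M = 0.258 rad.
Law of sines: MK = LM·sin L/sin K ≈ 53.471.
Law of sines: KL = LM·sin M/sin K ≈ 53.167.
Area = ½·LM·MK·sin M ≈ 362.12.
The altitude from M has length 2·area/KL ≈ 13.622.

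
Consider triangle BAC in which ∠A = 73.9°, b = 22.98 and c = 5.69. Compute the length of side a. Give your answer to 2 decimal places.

22.09

By the law of cosines, a² = c² + b² − 2·c·b·cos A = 487.94, so a ≈ 22.089.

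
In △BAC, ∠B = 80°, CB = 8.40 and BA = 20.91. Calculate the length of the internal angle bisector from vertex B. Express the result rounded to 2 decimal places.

By the law of cosines, AC² = CB² + BA² − 2·CB·BA·cos B = 446.79, so AC ≈ 21.137.
The bisector from B has length 2·CB·BA·cos(∠B/2)/(CB+BA) ≈ 9.1812.

t_B ≈ 9.18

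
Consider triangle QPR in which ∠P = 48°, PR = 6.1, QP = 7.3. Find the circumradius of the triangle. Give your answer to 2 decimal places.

By the law of cosines, RQ² = QP² + PR² − 2·QP·PR·cos P = 30.907, so RQ ≈ 5.5594.
Area = ½·QP·PR·sin P ≈ 16.546.
Circumradius = RQ/(2 sin P) ≈ 3.7405.

3.74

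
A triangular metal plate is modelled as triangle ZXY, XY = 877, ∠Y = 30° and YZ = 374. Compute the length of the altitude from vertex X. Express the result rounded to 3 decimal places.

438.500

By the law of cosines, ZX² = XY² + YZ² − 2·XY·YZ·cos Y = 3.409e+05, so ZX ≈ 583.86.
Area = ½·XY·YZ·sin Y ≈ 81999.
The altitude from X has length 2·area/YZ ≈ 438.5.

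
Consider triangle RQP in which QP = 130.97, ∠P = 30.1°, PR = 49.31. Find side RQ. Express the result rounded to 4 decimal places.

By the law of cosines, RQ² = QP² + PR² − 2·QP·PR·cos P = 8410.1, so RQ ≈ 91.707.

91.7066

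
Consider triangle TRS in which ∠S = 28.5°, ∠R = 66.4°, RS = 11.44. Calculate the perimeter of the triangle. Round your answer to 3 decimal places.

perimeter ≈ 27.440

The third angle is ∠T = 180° − ∠R − ∠S = 85.10°.
Law of sines: ST = RS·sin R/sin T ≈ 10.522.
Law of sines: TR = RS·sin S/sin T ≈ 5.4787.
Semiperimeter s = (11.44+10.522+5.4787)/2 = 13.72.
Perimeter = 11.44 + 10.522 + 5.4787 = 27.44.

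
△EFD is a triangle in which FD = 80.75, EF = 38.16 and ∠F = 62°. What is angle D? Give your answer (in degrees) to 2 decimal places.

∠D ≈ 28.20°

By the law of cosines, DE² = EF² + FD² − 2·EF·FD·cos F = 5083.5, so DE ≈ 71.298.
Law of cosines again: cos D = (FD² + DE² − EF²)/(2·FD·DE) ≈ 0.88129, so ∠D ≈ 28.20°.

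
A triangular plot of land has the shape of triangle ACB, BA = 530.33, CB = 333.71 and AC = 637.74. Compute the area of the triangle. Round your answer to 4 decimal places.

88417.9733

Semiperimeter s = (333.71 + 530.33 + 637.74)/2 = 750.89.
Heron's formula: area = √(750.89·417.18·220.56·113.15) ≈ 88418.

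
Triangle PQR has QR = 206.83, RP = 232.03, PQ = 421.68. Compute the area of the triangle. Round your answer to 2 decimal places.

area ≈ 12795.09

Semiperimeter s = (206.83 + 232.03 + 421.68)/2 = 430.27.
Heron's formula: area = √(430.27·223.44·198.24·8.59) ≈ 12795.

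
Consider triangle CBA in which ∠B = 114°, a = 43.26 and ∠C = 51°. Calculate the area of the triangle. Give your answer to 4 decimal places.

2566.7263

The third angle is ∠A = 180° − ∠C − ∠B = 15.00°.
Law of sines: c = a·sin C/sin A ≈ 129.9.
Law of sines: b = a·sin B/sin A ≈ 152.69.
Area = ½·a·c·sin B ≈ 2566.7.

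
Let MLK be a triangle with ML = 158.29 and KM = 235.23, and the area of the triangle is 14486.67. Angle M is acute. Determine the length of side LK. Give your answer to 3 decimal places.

183.343

From area = ½·KM·ML·sin M, we get sin M = 2·area/(KM·ML) ≈ 0.77813.
Taking the acute solution, ∠M ≈ 0.8917 rad.
Law of cosines then gives LK ≈ 183.34.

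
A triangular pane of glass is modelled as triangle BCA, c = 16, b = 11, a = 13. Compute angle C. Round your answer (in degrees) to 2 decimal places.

By the law of cosines, cos C = (a² + b² − c²) / (2·a·b) ≈ 0.11888, so ∠C ≈ 83.17°.

∠C ≈ 83.17°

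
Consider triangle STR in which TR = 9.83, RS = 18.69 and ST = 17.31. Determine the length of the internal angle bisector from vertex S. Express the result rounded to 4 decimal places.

By the law of cosines, cos S = (RS² + ST² − TR²) / (2·RS·ST) ≈ 0.85361, so ∠S ≈ 31.39°.
The bisector from S has length 2·RS·ST·cos(∠S/2)/(RS+ST) ≈ 17.303.

t_S ≈ 17.3032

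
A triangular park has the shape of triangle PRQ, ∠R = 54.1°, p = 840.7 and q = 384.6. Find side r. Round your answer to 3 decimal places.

689.570

By the law of cosines, r² = q² + p² − 2·q·p·cos R = 4.7551e+05, so r ≈ 689.57.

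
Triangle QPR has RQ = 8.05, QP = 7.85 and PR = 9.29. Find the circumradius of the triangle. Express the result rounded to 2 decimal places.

4.90

By the law of cosines, cos Q = (RQ² + QP² − PR²) / (2·RQ·QP) ≈ 0.31745, so ∠Q ≈ 71.49°.
Circumradius = PR/(2 sin Q) ≈ 4.8984.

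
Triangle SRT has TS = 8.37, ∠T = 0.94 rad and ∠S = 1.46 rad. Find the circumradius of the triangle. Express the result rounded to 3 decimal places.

6.196

The third angle is ∠R = π − ∠T − ∠S = 0.742 rad.
Law of sines: RT = TS·sin S/sin R ≈ 12.316.
Law of sines: SR = TS·sin T/sin R ≈ 10.007.
Circumradius = TS/(2 sin R) ≈ 6.1957.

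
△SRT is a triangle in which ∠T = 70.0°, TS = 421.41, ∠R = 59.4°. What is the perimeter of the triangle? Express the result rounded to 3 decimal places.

The third angle is ∠S = 180° − ∠R − ∠T = 50.60°.
Law of sines: RT = TS·sin S/sin R ≈ 378.32.
Law of sines: SR = TS·sin T/sin R ≈ 460.06.
Semiperimeter s = (378.32+421.41+460.06)/2 = 629.9.
Perimeter = 378.32 + 421.41 + 460.06 = 1259.8.

perimeter ≈ 1259.795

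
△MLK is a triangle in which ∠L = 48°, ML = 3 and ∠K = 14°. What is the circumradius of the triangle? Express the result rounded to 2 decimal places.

The third angle is ∠M = 180° − ∠L − ∠K = 118.00°.
Law of sines: LK = ML·sin M/sin K ≈ 10.949.
Law of sines: KM = ML·sin L/sin K ≈ 9.2155.
Circumradius = ML/(2 sin K) ≈ 6.2003.

6.20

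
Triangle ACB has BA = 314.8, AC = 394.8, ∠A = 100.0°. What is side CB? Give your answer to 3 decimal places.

546.012

By the law of cosines, CB² = BA² + AC² − 2·BA·AC·cos A = 2.9813e+05, so CB ≈ 546.01.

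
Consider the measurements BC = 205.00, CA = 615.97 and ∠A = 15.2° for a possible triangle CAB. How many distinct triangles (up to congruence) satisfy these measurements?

CA·sin A = 615.97·sin(15.2°) ≈ 161.5.
Since CA sin A < BC < CA (161.5 < 205.00 < 615.97), two triangles exist.

2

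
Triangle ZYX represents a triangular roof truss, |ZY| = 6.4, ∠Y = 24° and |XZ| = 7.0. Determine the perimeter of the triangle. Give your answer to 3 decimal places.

Law of sines: sin X = |ZY|·sin Y/|XZ| ≈ 0.37187.
Since |XZ| ≥ |ZY|, only the acute value applies: ∠X ≈ 21.83°.
Then ∠Z = 180° − ∠Y − ∠X ≈ 134.17°.
Law of sines gives |YX| = |XZ|·sin Z/sin Y ≈ 12.345.
Semiperimeter s = (12.345+7+6.4)/2 = 12.872.
Perimeter = 12.345 + 7 + 6.4 = 25.745.

perimeter ≈ 25.745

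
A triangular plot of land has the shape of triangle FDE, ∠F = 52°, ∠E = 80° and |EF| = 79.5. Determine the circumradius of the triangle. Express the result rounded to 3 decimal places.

The third angle is ∠D = 180° − ∠E − ∠F = 48.00°.
Law of sines: |DE| = |EF|·sin F/sin D ≈ 84.3.
Law of sines: |FD| = |EF|·sin E/sin D ≈ 105.35.
Circumradius = |EF|/(2 sin D) ≈ 53.489.

R ≈ 53.489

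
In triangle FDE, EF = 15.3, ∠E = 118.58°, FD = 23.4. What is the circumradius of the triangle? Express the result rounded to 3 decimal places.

13.323

Law of sines: sin D = EF·sin E/FD ≈ 0.57418.
Since FD ≥ EF, only the acute value applies: ∠D ≈ 35.04°.
Then ∠F = 180° − ∠E − ∠D ≈ 26.38°.
Law of sines gives DE = FD·sin F/sin E ≈ 11.839.
Circumradius = FD/(2 sin E) ≈ 13.323.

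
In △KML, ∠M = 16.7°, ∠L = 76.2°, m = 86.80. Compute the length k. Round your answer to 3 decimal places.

301.673

The third angle is ∠K = 180° − ∠M − ∠L = 87.10°.
Law of sines: k = m·sin K/sin M ≈ 301.67.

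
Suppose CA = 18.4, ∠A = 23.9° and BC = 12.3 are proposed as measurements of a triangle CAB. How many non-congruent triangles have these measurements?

CA·sin A = 18.4·sin(23.9°) ≈ 7.455.
Since CA sin A < BC < CA (7.455 < 12.3 < 18.4), two triangles exist.

2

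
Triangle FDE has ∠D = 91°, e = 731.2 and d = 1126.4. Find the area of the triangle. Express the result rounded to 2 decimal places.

308572.01

Law of sines: sin E = e·sin D/d ≈ 0.64905.
Since d ≥ e, only the acute value applies: ∠E ≈ 40.47°.
Then ∠F = 180° − ∠D − ∠E ≈ 48.53°.
Law of sines gives f = d·sin F/sin D ≈ 844.14.
Area = ½·d·e·sin F ≈ 3.0857e+05.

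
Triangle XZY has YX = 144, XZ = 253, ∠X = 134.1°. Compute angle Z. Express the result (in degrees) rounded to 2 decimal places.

∠Z ≈ 16.32°

By the law of cosines, ZY² = YX² + XZ² − 2·YX·XZ·cos X = 1.3545e+05, so ZY ≈ 368.04.
Law of cosines again: cos Z = (XZ² + ZY² − YX²)/(2·XZ·ZY) ≈ 0.95971, so ∠Z ≈ 16.32°.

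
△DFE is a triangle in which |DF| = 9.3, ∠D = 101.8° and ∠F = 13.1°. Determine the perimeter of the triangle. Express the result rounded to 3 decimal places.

perimeter ≈ 21.660

The third angle is ∠E = 180° − ∠D − ∠F = 65.10°.
Law of sines: |FE| = |DF|·sin D/sin E ≈ 10.036.
Law of sines: |ED| = |DF|·sin F/sin E ≈ 2.3239.
Semiperimeter s = (10.036+2.3239+9.3)/2 = 10.83.
Perimeter = 10.036 + 2.3239 + 9.3 = 21.66.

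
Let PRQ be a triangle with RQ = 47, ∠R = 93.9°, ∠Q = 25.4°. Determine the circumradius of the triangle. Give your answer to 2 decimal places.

26.95

The third angle is ∠P = 180° − ∠R − ∠Q = 60.70°.
Law of sines: QP = RQ·sin R/sin P ≈ 53.77.
Law of sines: PR = RQ·sin Q/sin P ≈ 23.117.
Circumradius = RQ/(2 sin P) ≈ 26.947.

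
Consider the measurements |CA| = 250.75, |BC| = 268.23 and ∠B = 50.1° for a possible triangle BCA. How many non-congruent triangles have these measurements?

|BC|·sin B = 268.23·sin(50.1°) ≈ 205.8.
Since |BC| sin B < |CA| < |BC| (205.8 < 250.75 < 268.23), two triangles exist.

2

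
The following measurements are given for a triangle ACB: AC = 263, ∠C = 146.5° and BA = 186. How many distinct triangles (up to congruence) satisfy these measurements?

0

AC·sin C = 263·sin(146.5°) ≈ 145.2.
Since ∠C is not acute, a triangle exists only if BA > AC; here BA ≤ AC, so there is no triangle.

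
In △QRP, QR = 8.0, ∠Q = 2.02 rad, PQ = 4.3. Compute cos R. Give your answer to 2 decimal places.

0.93

By the law of cosines, RP² = PQ² + QR² − 2·PQ·QR·cos Q = 112.37, so RP ≈ 10.6.
Law of cosines again: cos R = (QR² + RP² − PQ²)/(2·QR·RP) ≈ 0.93085, so ∠R ≈ 0.374 rad.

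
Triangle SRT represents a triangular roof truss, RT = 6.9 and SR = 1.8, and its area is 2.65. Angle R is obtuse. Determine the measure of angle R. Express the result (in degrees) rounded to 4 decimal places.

From area = ½·SR·RT·sin R, we get sin R = 2·area/(SR·RT) ≈ 0.42673.
Taking the obtuse solution, ∠R ≈ 154.74°.

∠R ≈ 154.7397°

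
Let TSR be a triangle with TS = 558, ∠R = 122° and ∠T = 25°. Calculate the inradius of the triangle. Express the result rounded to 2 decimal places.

70.75

The third angle is ∠S = 180° − ∠R − ∠T = 33.00°.
Law of sines: SR = TS·sin T/sin R ≈ 278.08.
Law of sines: RT = TS·sin S/sin R ≈ 358.36.
Area = ½·TS·SR·sin S ≈ 42255.
Semiperimeter s = (278.08+358.36+558)/2 = 597.22.
Inradius = area/s = 42255/597.22 ≈ 70.752.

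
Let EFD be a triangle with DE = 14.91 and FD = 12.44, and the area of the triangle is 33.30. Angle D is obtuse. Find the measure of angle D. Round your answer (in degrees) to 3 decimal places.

∠D ≈ 158.957°

From area = ½·FD·DE·sin D, we get sin D = 2·area/(FD·DE) ≈ 0.35907.
Taking the obtuse solution, ∠D ≈ 158.96°.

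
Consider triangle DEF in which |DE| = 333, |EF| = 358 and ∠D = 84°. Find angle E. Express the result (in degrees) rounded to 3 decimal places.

∠E ≈ 28.321°

Law of sines: sin F = |DE|·sin D/|EF| ≈ 0.92507.
Since |EF| ≥ |DE|, only the acute value applies: ∠F ≈ 67.68°.
Then ∠E = 180° − ∠D − ∠F ≈ 28.32°.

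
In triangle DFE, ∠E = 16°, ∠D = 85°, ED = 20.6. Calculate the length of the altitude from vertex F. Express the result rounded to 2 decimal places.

The third angle is ∠F = 180° − ∠E − ∠D = 79.00°.
Law of sines: FE = ED·sin D/sin F ≈ 20.906.
Law of sines: DF = ED·sin E/sin F ≈ 5.7844.
Area = ½·ED·FE·sin E ≈ 59.353.
The altitude from F has length 2·area/ED ≈ 5.7624.

h_F ≈ 5.76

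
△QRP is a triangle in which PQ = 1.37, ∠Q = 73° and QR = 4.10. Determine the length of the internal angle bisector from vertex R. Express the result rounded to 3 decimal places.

By the law of cosines, RP² = PQ² + QR² − 2·PQ·QR·cos Q = 15.402, so RP ≈ 3.9246.
Law of cosines again: cos R = (QR² + RP² − PQ²)/(2·QR·RP) ≈ 0.94263, so ∠R ≈ 19.50°.
The bisector from R has length 2·QR·RP·cos(∠R/2)/(QR+RP) ≈ 3.9524.

3.952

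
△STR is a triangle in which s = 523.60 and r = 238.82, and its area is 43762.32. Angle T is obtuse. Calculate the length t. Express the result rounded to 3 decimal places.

714.009

From area = ½·r·s·sin T, we get sin T = 2·area/(r·s) ≈ 0.69994.
Taking the obtuse solution, ∠T ≈ 135.58°.
Law of cosines then gives t ≈ 714.01.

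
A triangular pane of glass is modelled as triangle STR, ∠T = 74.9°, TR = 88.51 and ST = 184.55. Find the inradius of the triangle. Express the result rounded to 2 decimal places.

34.60

By the law of cosines, RS² = ST² + TR² − 2·ST·TR·cos T = 33382, so RS ≈ 182.71.
Area = ½·ST·TR·sin T ≈ 7885.3.
Semiperimeter s = (88.51+182.71+184.55)/2 = 227.88.
Inradius = area/s = 7885.3/227.88 ≈ 34.602.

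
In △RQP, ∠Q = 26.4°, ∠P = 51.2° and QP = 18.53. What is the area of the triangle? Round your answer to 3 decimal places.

area ≈ 60.912

The third angle is ∠R = 180° − ∠Q − ∠P = 102.40°.
Law of sines: PR = QP·sin Q/sin R ≈ 8.4359.
Law of sines: RQ = QP·sin P/sin R ≈ 14.786.
Area = ½·QP·PR·sin P ≈ 60.912.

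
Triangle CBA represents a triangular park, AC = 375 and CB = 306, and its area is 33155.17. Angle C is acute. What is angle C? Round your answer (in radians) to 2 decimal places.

∠C ≈ 0.62 rad

From area = ½·AC·CB·sin C, we get sin C = 2·area/(AC·CB) ≈ 0.57787.
Taking the acute solution, ∠C ≈ 0.616 rad.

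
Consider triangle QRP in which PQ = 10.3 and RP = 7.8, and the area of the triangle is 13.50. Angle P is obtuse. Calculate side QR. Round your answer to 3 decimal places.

From area = ½·RP·PQ·sin P, we get sin P = 2·area/(RP·PQ) ≈ 0.33607.
Taking the obtuse solution, ∠P ≈ 160.36°.
Law of cosines then gives QR ≈ 17.84.

17.840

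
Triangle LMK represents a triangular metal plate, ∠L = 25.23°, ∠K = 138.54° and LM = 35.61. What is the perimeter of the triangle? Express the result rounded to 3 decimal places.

73.568

The third angle is ∠M = 180° − ∠K − ∠L = 16.23°.
Law of sines: MK = LM·sin L/sin K ≈ 22.925.
Law of sines: KL = LM·sin M/sin K ≈ 15.032.
Semiperimeter s = (22.925+15.032+35.61)/2 = 36.784.
Perimeter = 22.925 + 15.032 + 35.61 = 73.568.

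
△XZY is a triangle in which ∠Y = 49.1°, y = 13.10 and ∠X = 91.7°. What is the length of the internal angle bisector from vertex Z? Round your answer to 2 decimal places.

The third angle is ∠Z = 180° − ∠Y − ∠X = 39.20°.
Law of sines: x = y·sin X/sin Y ≈ 17.324.
Law of sines: z = y·sin Z/sin Y ≈ 10.954.
The bisector from Z has length 2·y·x·cos(∠Z/2)/(y+x) ≈ 14.054.

14.05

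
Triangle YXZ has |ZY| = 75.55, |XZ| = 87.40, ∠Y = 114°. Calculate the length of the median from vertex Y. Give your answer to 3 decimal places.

Law of sines: sin X = |ZY|·sin Y/|XZ| ≈ 0.78968.
Since |XZ| ≥ |ZY|, only the acute value applies: ∠X ≈ 52.16°.
Then ∠Z = 180° − ∠Y − ∠X ≈ 13.84°.
Law of sines gives |YX| = |XZ|·sin Z/sin Y ≈ 22.892.
Median from Y: ½√(2·|ZY|² + 2·|YX|² − |XZ|²) ≈ 34.731.

34.731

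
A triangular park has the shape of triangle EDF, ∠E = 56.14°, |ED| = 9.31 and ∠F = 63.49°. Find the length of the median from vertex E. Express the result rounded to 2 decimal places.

The third angle is ∠D = 180° − ∠F − ∠E = 60.37°.
Law of sines: |DF| = |ED|·sin E/sin F ≈ 8.6394.
Law of sines: |FE| = |ED|·sin D/sin F ≈ 9.0434.
Median from E: ½√(2·|FE|² + 2·|ED|² − |DF|²) ≈ 8.0975.

m_E ≈ 8.10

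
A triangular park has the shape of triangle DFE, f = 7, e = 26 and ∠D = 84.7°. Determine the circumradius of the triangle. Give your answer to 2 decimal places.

R ≈ 13.20

By the law of cosines, d² = f² + e² − 2·f·e·cos D = 691.38, so d ≈ 26.294.
Area = ½·f·e·sin D ≈ 90.611.
Circumradius = d/(2 sin D) ≈ 13.203.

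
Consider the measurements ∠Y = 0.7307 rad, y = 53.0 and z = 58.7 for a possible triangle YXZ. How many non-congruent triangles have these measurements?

z·sin Y = 58.7·sin(0.7307 rad) ≈ 39.18.
Since z sin Y < y < z (39.18 < 53.0 < 58.7), two triangles exist.

2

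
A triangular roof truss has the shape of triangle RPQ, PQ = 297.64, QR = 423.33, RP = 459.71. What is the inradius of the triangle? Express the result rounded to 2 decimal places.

104.00

Semiperimeter s = (297.64 + 423.33 + 459.71)/2 = 590.34.
Heron's formula: area = √(590.34·292.7·167.01·130.63) ≈ 61398.
Inradius = area/s = 61398/590.34 ≈ 104.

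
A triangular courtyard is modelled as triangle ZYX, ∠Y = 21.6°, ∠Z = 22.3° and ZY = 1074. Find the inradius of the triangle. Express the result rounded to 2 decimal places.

The third angle is ∠X = 180° − ∠Z − ∠Y = 136.10°.
Law of sines: YX = ZY·sin Z/sin X ≈ 587.73.
Law of sines: XZ = ZY·sin Y/sin X ≈ 570.18.
Area = ½·ZY·YX·sin Y ≈ 1.1618e+05.
Semiperimeter s = (587.73+570.18+1074)/2 = 1116.
Inradius = area/s = 1.1618e+05/1116 ≈ 104.11.

104.11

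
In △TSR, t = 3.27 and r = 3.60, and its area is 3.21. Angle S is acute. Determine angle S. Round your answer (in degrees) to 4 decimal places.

33.0494

From area = ½·r·t·sin S, we get sin S = 2·area/(r·t) ≈ 0.54536.
Taking the acute solution, ∠S ≈ 33.05°.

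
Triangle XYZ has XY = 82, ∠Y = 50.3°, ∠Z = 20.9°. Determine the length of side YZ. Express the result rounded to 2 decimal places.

217.60

The third angle is ∠X = 180° − ∠Y − ∠Z = 108.80°.
Law of sines: YZ = XY·sin X/sin Z ≈ 217.6.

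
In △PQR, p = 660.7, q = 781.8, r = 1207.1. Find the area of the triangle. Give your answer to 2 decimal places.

Semiperimeter s = (660.7 + 781.8 + 1207.1)/2 = 1324.8.
Heron's formula: area = √(1324.8·664.1·543·117.7) ≈ 2.3713e+05.

237126.48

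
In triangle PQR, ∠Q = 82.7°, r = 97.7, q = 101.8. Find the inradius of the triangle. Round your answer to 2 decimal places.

17.38

Law of sines: sin R = r·sin Q/q ≈ 0.95195.
Since q ≥ r, only the acute value applies: ∠R ≈ 72.17°.
Then ∠P = 180° − ∠Q − ∠R ≈ 25.13°.
Law of sines gives p = q·sin P/sin Q ≈ 43.592.
Area = ½·q·r·sin P ≈ 2112.2.
Semiperimeter s = (43.592+101.8+97.7)/2 = 121.55.
Inradius = area/s = 2112.2/121.55 ≈ 17.378.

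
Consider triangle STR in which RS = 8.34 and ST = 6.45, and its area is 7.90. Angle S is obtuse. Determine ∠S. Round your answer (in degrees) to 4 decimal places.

∠S ≈ 162.9193°

From area = ½·RS·ST·sin S, we get sin S = 2·area/(RS·ST) ≈ 0.29372.
Taking the obtuse solution, ∠S ≈ 162.92°.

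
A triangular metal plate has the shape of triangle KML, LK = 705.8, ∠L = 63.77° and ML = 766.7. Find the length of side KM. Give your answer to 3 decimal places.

779.515

By the law of cosines, KM² = ML² + LK² − 2·ML·LK·cos L = 6.0764e+05, so KM ≈ 779.52.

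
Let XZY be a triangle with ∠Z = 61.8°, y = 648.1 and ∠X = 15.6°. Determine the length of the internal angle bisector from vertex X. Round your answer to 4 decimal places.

The third angle is ∠Y = 180° − ∠X − ∠Z = 102.60°.
Law of sines: x = y·sin X/sin Y ≈ 178.59.
Law of sines: z = y·sin Z/sin Y ≈ 585.27.
The bisector from X has length 2·z·y·cos(∠X/2)/(z+y) ≈ 609.39.

609.3927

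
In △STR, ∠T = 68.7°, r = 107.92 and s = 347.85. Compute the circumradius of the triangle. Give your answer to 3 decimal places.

By the law of cosines, t² = r² + s² − 2·r·s·cos T = 1.0537e+05, so t ≈ 324.61.
Area = ½·r·s·sin T ≈ 17488.
Circumradius = t/(2 sin T) ≈ 174.21.

174.206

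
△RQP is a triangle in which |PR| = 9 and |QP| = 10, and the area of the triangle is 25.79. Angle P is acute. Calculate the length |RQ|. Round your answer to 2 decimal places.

From area = ½·|QP|·|PR|·sin P, we get sin P = 2·area/(|QP|·|PR|) ≈ 0.57311.
Taking the acute solution, ∠P ≈ 34.97°.
Law of cosines then gives |RQ| ≈ 5.7874.

5.79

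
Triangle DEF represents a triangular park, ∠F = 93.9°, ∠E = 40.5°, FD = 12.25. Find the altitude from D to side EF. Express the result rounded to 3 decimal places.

12.222

The third angle is ∠D = 180° − ∠E − ∠F = 45.60°.
Law of sines: EF = FD·sin D/sin E ≈ 13.477.
Law of sines: DE = FD·sin F/sin E ≈ 18.818.
Area = ½·FD·EF·sin F ≈ 82.352.
The altitude from D has length 2·area/EF ≈ 12.222.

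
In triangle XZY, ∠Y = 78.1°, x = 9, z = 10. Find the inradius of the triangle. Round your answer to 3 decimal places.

r ≈ 2.841

By the law of cosines, y² = x² + z² − 2·x·z·cos Y = 143.88, so y ≈ 11.995.
Area = ½·x·z·sin Y ≈ 44.033.
Semiperimeter s = (9+10+11.995)/2 = 15.498.
Inradius = area/s = 44.033/15.498 ≈ 2.8413.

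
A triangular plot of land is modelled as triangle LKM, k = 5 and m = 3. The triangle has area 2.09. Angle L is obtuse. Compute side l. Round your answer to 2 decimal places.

7.93

From area = ½·k·m·sin L, we get sin L = 2·area/(k·m) ≈ 0.27867.
Taking the obtuse solution, ∠L ≈ 163.82°.
Law of cosines then gives l ≈ 7.9254.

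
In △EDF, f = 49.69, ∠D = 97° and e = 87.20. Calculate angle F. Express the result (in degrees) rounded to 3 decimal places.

∠F ≈ 27.873°

By the law of cosines, d² = f² + e² − 2·f·e·cos D = 11129, so d ≈ 105.49.
Law of cosines again: cos F = (e² + d² − f²)/(2·e·d) ≈ 0.88399, so ∠F ≈ 27.87°.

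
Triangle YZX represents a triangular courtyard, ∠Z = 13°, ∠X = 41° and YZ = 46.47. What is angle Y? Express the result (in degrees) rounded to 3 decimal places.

126.000

The third angle is ∠Y = 180° − ∠Z − ∠X = 126.00°.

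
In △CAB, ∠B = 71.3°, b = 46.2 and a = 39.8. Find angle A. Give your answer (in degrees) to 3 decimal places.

Law of sines: sin A = a·sin B/b ≈ 0.81600.
Since b ≥ a, only the acute value applies: ∠A ≈ 54.69°.
Then ∠C = 180° − ∠B − ∠A ≈ 54.01°.

∠A ≈ 54.686°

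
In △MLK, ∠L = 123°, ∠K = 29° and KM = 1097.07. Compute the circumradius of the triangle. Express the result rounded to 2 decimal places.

R ≈ 654.05

The third angle is ∠M = 180° − ∠L − ∠K = 28.00°.
Law of sines: LK = KM·sin M/sin L ≈ 614.12.
Law of sines: ML = KM·sin K/sin L ≈ 634.18.
Circumradius = KM/(2 sin L) ≈ 654.05.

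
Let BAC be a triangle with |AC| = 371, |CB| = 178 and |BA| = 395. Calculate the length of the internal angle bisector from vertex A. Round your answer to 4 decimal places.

By the law of cosines, cos A = (|BA|² + |AC|² − |CB|²) / (2·|BA|·|AC|) ≈ 0.89386, so ∠A ≈ 26.64°.
The bisector from A has length 2·|BA|·|AC|·cos(∠A/2)/(|BA|+|AC|) ≈ 372.33.

372.3329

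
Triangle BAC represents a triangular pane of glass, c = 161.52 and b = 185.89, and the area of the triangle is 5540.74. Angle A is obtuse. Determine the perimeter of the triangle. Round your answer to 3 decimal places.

688.664

From area = ½·c·b·sin A, we get sin A = 2·area/(c·b) ≈ 0.36908.
Taking the obtuse solution, ∠A ≈ 158.34°.
Law of cosines then gives a ≈ 341.25.
Perimeter = 185.89 + 341.25 + 161.52 = 688.66.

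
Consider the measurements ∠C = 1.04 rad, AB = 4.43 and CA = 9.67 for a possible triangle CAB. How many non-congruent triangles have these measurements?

0

CA·sin C = 9.67·sin(1.04 rad) ≈ 8.339.
Since AB = 4.43 < 8.339 = CA sin C, no triangle exists.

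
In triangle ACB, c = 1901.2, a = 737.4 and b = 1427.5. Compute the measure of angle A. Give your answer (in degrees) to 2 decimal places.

∠A ≈ 19.75°

By the law of cosines, cos A = (c² + b² − a²) / (2·c·b) ≈ 0.94116, so ∠A ≈ 19.75°.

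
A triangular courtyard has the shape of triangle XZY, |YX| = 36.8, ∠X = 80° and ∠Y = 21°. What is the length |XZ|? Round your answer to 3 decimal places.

The third angle is ∠Z = 180° − ∠Y − ∠X = 79.00°.
Law of sines: |XZ| = |YX|·sin Y/sin Z ≈ 13.435.

13.435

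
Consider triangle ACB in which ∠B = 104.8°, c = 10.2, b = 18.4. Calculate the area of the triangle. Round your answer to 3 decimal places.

Law of sines: sin C = c·sin B/b ≈ 0.53596.
Since b ≥ c, only the acute value applies: ∠C ≈ 32.41°.
Then ∠A = 180° − ∠B − ∠C ≈ 42.79°.
Law of sines gives a = b·sin A/sin B ≈ 12.929.
Area = ½·b·c·sin A ≈ 63.748.

area ≈ 63.748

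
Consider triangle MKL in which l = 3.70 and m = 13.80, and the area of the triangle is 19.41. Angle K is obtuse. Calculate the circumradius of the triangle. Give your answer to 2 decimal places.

From area = ½·l·m·sin K, we get sin K = 2·area/(l·m) ≈ 0.76028.
Taking the obtuse solution, ∠K ≈ 130.51°.
Law of cosines then gives k ≈ 16.446.
Circumradius = k/(2 sin K) ≈ 10.816.

R ≈ 10.82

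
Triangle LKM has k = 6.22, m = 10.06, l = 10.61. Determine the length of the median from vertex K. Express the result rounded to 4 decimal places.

m_K ≈ 9.8598

Median from K: ½√(2·m² + 2·l² − k²) ≈ 9.8598.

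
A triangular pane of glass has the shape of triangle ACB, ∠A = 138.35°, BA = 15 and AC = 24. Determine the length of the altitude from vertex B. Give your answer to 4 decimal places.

By the law of cosines, CB² = BA² + AC² − 2·BA·AC·cos A = 1339, so CB ≈ 36.592.
Area = ½·BA·AC·sin A ≈ 119.62.
The altitude from B has length 2·area/AC ≈ 9.9687.

h_B ≈ 9.9687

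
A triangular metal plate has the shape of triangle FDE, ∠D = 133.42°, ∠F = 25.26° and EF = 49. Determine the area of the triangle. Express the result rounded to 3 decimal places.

The third angle is ∠E = 180° − ∠F − ∠D = 21.32°.
Law of sines: DE = EF·sin F/sin D ≈ 28.788.
Law of sines: FD = EF·sin E/sin D ≈ 24.528.
Area = ½·EF·DE·sin E ≈ 256.43.

area ≈ 256.431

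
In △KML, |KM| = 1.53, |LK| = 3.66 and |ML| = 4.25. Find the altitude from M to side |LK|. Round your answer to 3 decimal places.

Semiperimeter s = (4.25 + 3.66 + 1.53)/2 = 4.72.
Heron's formula: area = √(4.72·0.47·1.06·3.19) ≈ 2.7388.
The altitude from M has length 2·area/|LK| ≈ 1.4966.

h_M ≈ 1.497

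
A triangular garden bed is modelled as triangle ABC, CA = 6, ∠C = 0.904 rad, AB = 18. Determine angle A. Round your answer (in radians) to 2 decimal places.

1.97

Law of sines: sin B = CA·sin C/AB ≈ 0.26194.
Since AB ≥ CA, only the acute value applies: ∠B ≈ 0.265 rad.
Then ∠A = π − ∠C − ∠B ≈ 1.973 rad.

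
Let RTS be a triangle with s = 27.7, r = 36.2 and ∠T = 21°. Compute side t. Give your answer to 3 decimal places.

By the law of cosines, t² = s² + r² − 2·s·r·cos T = 205.45, so t ≈ 14.334.

14.334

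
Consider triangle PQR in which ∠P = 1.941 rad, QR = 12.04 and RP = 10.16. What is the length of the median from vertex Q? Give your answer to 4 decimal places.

m_Q ≈ 7.3302

Law of sines: sin Q = RP·sin P/QR ≈ 0.78669.
Since QR ≥ RP, only the acute value applies: ∠Q ≈ 0.905 rad.
Then ∠R = π − ∠P − ∠Q ≈ 0.295 rad.
Law of sines gives PQ = QR·sin R/sin P ≈ 3.757.
Median from Q: ½√(2·PQ² + 2·QR² − RP²) ≈ 7.3302.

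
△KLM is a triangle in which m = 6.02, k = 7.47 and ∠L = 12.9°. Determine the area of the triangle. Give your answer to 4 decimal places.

5.0197

Area = ½·m·k·sin L ≈ 5.0197.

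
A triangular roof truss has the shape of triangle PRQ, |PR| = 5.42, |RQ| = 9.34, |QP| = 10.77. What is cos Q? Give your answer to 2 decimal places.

By the law of cosines, cos Q = (|RQ|² + |QP|² − |PR|²) / (2·|RQ|·|QP|) ≈ 0.86415, so ∠Q ≈ 0.527 rad.

0.86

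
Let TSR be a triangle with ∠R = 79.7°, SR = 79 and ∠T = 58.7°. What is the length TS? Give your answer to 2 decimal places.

The third angle is ∠S = 180° − ∠R − ∠T = 41.60°.
Law of sines: TS = SR·sin R/sin T ≈ 90.966.

90.97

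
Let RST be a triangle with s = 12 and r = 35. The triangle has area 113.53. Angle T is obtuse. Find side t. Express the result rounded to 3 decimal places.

45.559

From area = ½·r·s·sin T, we get sin T = 2·area/(r·s) ≈ 0.54062.
Taking the obtuse solution, ∠T ≈ 147.27°.
Law of cosines then gives t ≈ 45.559.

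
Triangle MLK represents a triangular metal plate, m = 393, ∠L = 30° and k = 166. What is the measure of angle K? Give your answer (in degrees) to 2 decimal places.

18.42

By the law of cosines, l² = k² + m² − 2·k·m·cos L = 69009, so l ≈ 262.7.
Law of cosines again: cos K = (m² + l² − k²)/(2·m·l) ≈ 0.94877, so ∠K ≈ 18.42°.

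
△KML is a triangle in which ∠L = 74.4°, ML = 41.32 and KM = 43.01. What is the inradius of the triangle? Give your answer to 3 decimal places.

r ≈ 9.765

Law of sines: sin K = ML·sin L/KM ≈ 0.92532.
Since KM ≥ ML, only the acute value applies: ∠K ≈ 67.72°.
Then ∠M = 180° − ∠L − ∠K ≈ 37.88°.
Law of sines gives LK = KM·sin M/sin L ≈ 27.421.
Area = ½·KM·ML·sin M ≈ 545.65.
Semiperimeter s = (41.32+27.421+43.01)/2 = 55.875.
Inradius = area/s = 545.65/55.875 ≈ 9.7654.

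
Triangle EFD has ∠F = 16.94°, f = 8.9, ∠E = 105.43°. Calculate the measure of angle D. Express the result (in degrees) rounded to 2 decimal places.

The third angle is ∠D = 180° − ∠E − ∠F = 57.63°.

57.63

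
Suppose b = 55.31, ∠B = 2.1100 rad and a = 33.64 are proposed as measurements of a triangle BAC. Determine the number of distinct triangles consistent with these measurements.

1

a·sin B = 33.64·sin(2.1100 rad) ≈ 28.87.
Since ∠B is not acute, a triangle exists only if b > a; here b > a, so there is exactly one triangle.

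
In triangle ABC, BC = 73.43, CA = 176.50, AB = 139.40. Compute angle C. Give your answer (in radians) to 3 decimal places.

By the law of cosines, cos C = (BC² + CA² − AB²) / (2·BC·CA) ≈ 0.66016, so ∠C ≈ 0.8498 rad.

∠C ≈ 0.850 rad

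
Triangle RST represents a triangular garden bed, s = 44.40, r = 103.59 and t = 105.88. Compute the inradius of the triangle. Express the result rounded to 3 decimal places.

17.877

Semiperimeter p = (103.59 + 44.4 + 105.88)/2 = 126.94.
Heron's formula: area = √(126.94·23.345·82.535·21.055) ≈ 2269.3.
Inradius = area/p = 2269.3/126.94 ≈ 17.877.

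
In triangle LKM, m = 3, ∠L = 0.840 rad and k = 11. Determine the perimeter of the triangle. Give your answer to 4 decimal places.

By the law of cosines, l² = k² + m² − 2·k·m·cos L = 85.947, so l ≈ 9.2708.
Semiperimeter s = (9.2708+11+3)/2 = 11.635.
Perimeter = 9.2708 + 11 + 3 = 23.271.

perimeter ≈ 23.2708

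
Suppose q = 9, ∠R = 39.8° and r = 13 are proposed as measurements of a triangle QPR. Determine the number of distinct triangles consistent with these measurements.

1

q·sin R = 9·sin(39.8°) ≈ 5.761.
Since r ≥ q, exactly one triangle exists.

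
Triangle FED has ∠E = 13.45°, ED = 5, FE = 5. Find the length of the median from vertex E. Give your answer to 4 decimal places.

m_E ≈ 4.9656

By the law of cosines, DF² = FE² + ED² − 2·FE·ED·cos E = 1.3713, so DF ≈ 1.171.
Median from E: ½√(2·FE² + 2·ED² − DF²) ≈ 4.9656.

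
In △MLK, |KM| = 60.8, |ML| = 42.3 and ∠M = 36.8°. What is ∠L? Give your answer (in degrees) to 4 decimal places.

By the law of cosines, |LK|² = |KM|² + |ML|² − 2·|KM|·|ML|·cos M = 1367.2, so |LK| ≈ 36.976.
Law of cosines again: cos L = (|ML|² + |LK|² − |KM|²)/(2·|ML|·|LK|) ≈ -0.17267, so ∠L ≈ 99.94°.

∠L ≈ 99.9428°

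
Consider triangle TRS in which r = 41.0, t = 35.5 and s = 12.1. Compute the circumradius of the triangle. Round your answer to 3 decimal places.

21.633

By the law of cosines, cos T = (r² + s² − t²) / (2·r·s) ≈ 0.57162, so ∠T ≈ 55.14°.
Circumradius = t/(2 sin T) ≈ 21.633.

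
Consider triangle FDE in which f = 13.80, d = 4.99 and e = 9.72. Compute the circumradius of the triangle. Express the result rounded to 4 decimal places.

By the law of cosines, cos F = (d² + e² − f²) / (2·d·e) ≈ -0.73255, so ∠F ≈ 137.10°.
Circumradius = f/(2 sin F) ≈ 10.136.

R ≈ 10.1364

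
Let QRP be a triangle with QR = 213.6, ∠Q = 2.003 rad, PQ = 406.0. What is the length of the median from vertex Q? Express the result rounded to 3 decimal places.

By the law of cosines, RP² = PQ² + QR² − 2·PQ·QR·cos Q = 2.8311e+05, so RP ≈ 532.08.
Median from Q: ½√(2·PQ² + 2·QR² − RP²) ≈ 185.61.

m_Q ≈ 185.614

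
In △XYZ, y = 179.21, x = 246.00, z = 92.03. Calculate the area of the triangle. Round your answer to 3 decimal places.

area ≈ 6570.869

Semiperimeter s = (246 + 179.21 + 92.03)/2 = 258.62.
Heron's formula: area = √(258.62·12.62·79.41·166.59) ≈ 6570.9.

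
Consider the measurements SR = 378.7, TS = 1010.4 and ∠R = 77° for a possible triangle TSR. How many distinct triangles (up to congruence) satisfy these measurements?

1

SR·sin R = 378.7·sin(77°) ≈ 369.
Since TS ≥ SR, exactly one triangle exists.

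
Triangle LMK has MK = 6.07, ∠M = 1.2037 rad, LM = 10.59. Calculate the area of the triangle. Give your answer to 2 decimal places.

Area = ½·LM·MK·sin M ≈ 29.999.

30.00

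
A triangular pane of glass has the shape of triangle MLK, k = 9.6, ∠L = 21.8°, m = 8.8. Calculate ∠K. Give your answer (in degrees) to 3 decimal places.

∠K ≈ 91.823°

By the law of cosines, l² = k² + m² − 2·k·m·cos L = 12.723, so l ≈ 3.5669.
Law of cosines again: cos K = (m² + l² − k²)/(2·m·l) ≈ -0.03181, so ∠K ≈ 91.82°.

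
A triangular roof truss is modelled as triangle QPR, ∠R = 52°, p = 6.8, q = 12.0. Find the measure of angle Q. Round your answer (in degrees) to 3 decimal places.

By the law of cosines, r² = q² + p² − 2·q·p·cos R = 89.764, so r ≈ 9.4744.
Law of cosines again: cos Q = (p² + r² − q²)/(2·p·r) ≈ -0.06206, so ∠Q ≈ 93.56°.

∠Q ≈ 93.558°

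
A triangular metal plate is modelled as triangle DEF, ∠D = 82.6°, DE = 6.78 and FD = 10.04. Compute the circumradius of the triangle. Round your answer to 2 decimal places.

By the law of cosines, EF² = FD² + DE² − 2·FD·DE·cos D = 129.24, so EF ≈ 11.368.
Area = ½·FD·DE·sin D ≈ 33.752.
Circumradius = EF/(2 sin D) ≈ 5.7318.

5.73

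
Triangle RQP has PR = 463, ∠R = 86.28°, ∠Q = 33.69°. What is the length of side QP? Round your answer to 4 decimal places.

The third angle is ∠P = 180° − ∠R − ∠Q = 60.03°.
Law of sines: QP = PR·sin R/sin Q ≈ 832.93.

832.9279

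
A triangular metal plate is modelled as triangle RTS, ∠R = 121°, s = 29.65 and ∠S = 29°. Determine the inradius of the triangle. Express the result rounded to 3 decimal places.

The third angle is ∠T = 180° − ∠S − ∠R = 30.00°.
Law of sines: r = s·sin R/sin S ≈ 52.423.
Law of sines: t = s·sin T/sin S ≈ 30.579.
Area = ½·s·r·sin T ≈ 388.58.
Semiperimeter p = (52.423+30.579+29.65)/2 = 56.326.
Inradius = area/p = 388.58/56.326 ≈ 6.8988.

6.899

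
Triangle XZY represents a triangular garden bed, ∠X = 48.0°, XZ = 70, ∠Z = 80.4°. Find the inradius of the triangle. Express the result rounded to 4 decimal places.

20.4119

The third angle is ∠Y = 180° − ∠X − ∠Z = 51.60°.
Law of sines: ZY = XZ·sin X/sin Y ≈ 66.378.
Law of sines: YX = XZ·sin Z/sin Y ≈ 88.07.
Area = ½·XZ·ZY·sin Z ≈ 2290.7.
Semiperimeter s = (66.378+88.07+70)/2 = 112.22.
Inradius = area/s = 2290.7/112.22 ≈ 20.412.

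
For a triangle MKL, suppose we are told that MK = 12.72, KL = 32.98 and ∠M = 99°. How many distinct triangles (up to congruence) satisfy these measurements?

1

MK·sin M = 12.72·sin(99°) ≈ 12.56.
Since ∠M is not acute, a triangle exists only if KL > MK; here KL > MK, so there is exactly one triangle.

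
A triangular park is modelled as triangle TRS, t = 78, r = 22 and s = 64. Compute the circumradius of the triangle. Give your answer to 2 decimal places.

46.13

By the law of cosines, cos T = (r² + s² − t²) / (2·r·s) ≈ -0.53409, so ∠T ≈ 122.28°.
Circumradius = t/(2 sin T) ≈ 46.131.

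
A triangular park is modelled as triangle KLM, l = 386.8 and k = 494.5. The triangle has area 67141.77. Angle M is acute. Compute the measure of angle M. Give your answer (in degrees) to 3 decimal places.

From area = ½·k·l·sin M, we get sin M = 2·area/(k·l) ≈ 0.70205.
Taking the acute solution, ∠M ≈ 44.59°.

∠M ≈ 44.592°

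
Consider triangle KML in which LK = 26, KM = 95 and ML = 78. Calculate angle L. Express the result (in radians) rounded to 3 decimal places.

∠L ≈ 2.163 rad

By the law of cosines, cos L = (ML² + LK² − KM²) / (2·ML·LK) ≈ -0.55843, so ∠L ≈ 2.163 rad.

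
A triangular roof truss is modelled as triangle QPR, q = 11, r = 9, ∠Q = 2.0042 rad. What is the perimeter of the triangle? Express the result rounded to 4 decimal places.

Law of sines: sin R = r·sin Q/q ≈ 0.74253.
Since q ≥ r, only the acute value applies: ∠R ≈ 0.8368 rad.
Then ∠P = π − ∠Q − ∠R ≈ 0.3005 rad.
Law of sines gives p = q·sin P/sin Q ≈ 3.5882.
Semiperimeter s = (11+3.5882+9)/2 = 11.794.
Perimeter = 11 + 3.5882 + 9 = 23.588.

23.5882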